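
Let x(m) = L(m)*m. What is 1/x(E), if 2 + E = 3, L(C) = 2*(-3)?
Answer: -⅙ ≈ -0.16667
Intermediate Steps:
L(C) = -6
E = 1 (E = -2 + 3 = 1)
x(m) = -6*m
1/x(E) = 1/(-6*1) = 1/(-6) = -⅙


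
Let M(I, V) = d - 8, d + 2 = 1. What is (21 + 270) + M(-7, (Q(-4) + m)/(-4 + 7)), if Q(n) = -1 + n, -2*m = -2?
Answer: 282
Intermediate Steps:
d = -1 (d = -2 + 1 = -1)
m = 1 (m = -1/2*(-2) = 1)
M(I, V) = -9 (M(I, V) = -1 - 8 = -9)
(21 + 270) + M(-7, (Q(-4) + m)/(-4 + 7)) = (21 + 270) - 9 = 291 - 9 = 282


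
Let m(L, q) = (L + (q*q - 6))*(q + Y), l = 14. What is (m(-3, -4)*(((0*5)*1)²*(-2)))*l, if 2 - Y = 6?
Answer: 0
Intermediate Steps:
Y = -4 (Y = 2 - 1*6 = 2 - 6 = -4)
m(L, q) = (-4 + q)*(-6 + L + q²) (m(L, q) = (L + (q*q - 6))*(q - 4) = (L + (q² - 6))*(-4 + q) = (L + (-6 + q²))*(-4 + q) = (-6 + L + q²)*(-4 + q) = (-4 + q)*(-6 + L + q²))
(m(-3, -4)*(((0*5)*1)²*(-2)))*l = ((24 + (-4)³ - 6*(-4) - 4*(-3) - 4*(-4)² - 3*(-4))*(((0*5)*1)²*(-2)))*14 = ((24 - 64 + 24 + 12 - 4*16 + 12)*((0*1)²*(-2)))*14 = ((24 - 64 + 24 + 12 - 64 + 12)*(0²*(-2)))*14 = -0*(-2)*14 = -56*0*14 = 0*14 = 0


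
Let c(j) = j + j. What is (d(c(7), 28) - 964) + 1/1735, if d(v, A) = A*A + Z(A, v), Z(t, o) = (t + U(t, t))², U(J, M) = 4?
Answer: 1464341/1735 ≈ 844.00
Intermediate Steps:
Z(t, o) = (4 + t)² (Z(t, o) = (t + 4)² = (4 + t)²)
c(j) = 2*j
d(v, A) = A² + (4 + A)² (d(v, A) = A*A + (4 + A)² = A² + (4 + A)²)
(d(c(7), 28) - 964) + 1/1735 = ((28² + (4 + 28)²) - 964) + 1/1735 = ((784 + 32²) - 964) + 1/1735 = ((784 + 1024) - 964) + 1/1735 = (1808 - 964) + 1/1735 = 844 + 1/1735 = 1464341/1735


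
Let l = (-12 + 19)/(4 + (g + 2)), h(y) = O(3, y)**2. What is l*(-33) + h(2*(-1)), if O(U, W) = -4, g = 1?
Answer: -17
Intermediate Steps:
h(y) = 16 (h(y) = (-4)**2 = 16)
l = 1 (l = (-12 + 19)/(4 + (1 + 2)) = 7/(4 + 3) = 7/7 = 7*(1/7) = 1)
l*(-33) + h(2*(-1)) = 1*(-33) + 16 = -33 + 16 = -17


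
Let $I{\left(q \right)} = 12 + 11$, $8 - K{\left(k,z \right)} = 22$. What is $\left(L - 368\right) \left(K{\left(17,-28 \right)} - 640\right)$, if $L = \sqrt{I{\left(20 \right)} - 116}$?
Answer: $240672 - 654 i \sqrt{93} \approx 2.4067 \cdot 10^{5} - 6306.9 i$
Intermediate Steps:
$K{\left(k,z \right)} = -14$ ($K{\left(k,z \right)} = 8 - 22 = -14$)
$I{\left(q \right)} = 23$
$L = i \sqrt{93}$ ($L = \sqrt{23 - 116} = \sqrt{-93} = i \sqrt{93} \approx 9.6436 i$)
$\left(L - 368\right) \left(K{\left(17,-28 \right)} - 640\right) = \left(i \sqrt{93} - 368\right) \left(-14 - 640\right) = \left(-368 + i \sqrt{93}\right) \left(-654\right) = 240672 - 654 i \sqrt{93}$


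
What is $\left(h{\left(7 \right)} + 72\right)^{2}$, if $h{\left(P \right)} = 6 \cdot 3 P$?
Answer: $39204$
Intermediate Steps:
$h{\left(P \right)} = 18 P$
$\left(h{\left(7 \right)} + 72\right)^{2} = \left(18 \cdot 7 + 72\right)^{2} = \left(126 + 72\right)^{2} = 198^{2} = 39204$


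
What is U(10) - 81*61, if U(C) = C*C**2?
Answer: -3941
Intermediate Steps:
U(C) = C**3
U(10) - 81*61 = 10**3 - 81*61 = 1000 - 4941 = -3941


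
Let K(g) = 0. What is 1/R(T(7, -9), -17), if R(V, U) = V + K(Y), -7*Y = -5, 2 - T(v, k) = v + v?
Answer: -1/12 ≈ -0.083333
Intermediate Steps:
T(v, k) = 2 - 2*v (T(v, k) = 2 - (v + v) = 2 - 2*v)
Y = 5/7 (Y = -⅐*(-5) = 5/7 ≈ 0.71429)
R(V, U) = V (R(V, U) = V + 0 = V)
1/R(T(7, -9), -17) = 1/(2 - 2*7) = 1/(2 - 14) = 1/(-12) = -1/12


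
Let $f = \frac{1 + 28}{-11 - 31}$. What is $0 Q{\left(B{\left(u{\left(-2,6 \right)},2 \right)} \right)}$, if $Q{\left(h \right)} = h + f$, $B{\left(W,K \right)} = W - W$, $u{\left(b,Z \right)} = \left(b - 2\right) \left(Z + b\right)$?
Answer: $0$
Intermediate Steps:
$f = - \frac{29}{42}$ ($f = \frac{29}{-42} = 29 \left(- \frac{1}{42}\right) = - \frac{29}{42} \approx -0.69048$)
$u{\left(b,Z \right)} = \left(-2 + b\right) \left(Z + b\right)$
$B{\left(W,K \right)} = 0$
$Q{\left(h \right)} = - \frac{29}{42} + h$ ($Q{\left(h \right)} = h - \frac{29}{42} = - \frac{29}{42} + h$)
$0 Q{\left(B{\left(u{\left(-2,6 \right)},2 \right)} \right)} = 0 \left(- \frac{29}{42} + 0\right) = 0 \left(- \frac{29}{42}\right) = 0$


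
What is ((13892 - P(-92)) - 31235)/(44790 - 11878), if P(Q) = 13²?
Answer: -199/374 ≈ -0.53209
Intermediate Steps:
P(Q) = 169
((13892 - P(-92)) - 31235)/(44790 - 11878) = ((13892 - 1*169) - 31235)/(44790 - 11878) = ((13892 - 169) - 31235)/32912 = (13723 - 31235)*(1/32912) = -17512*1/32912 = -199/374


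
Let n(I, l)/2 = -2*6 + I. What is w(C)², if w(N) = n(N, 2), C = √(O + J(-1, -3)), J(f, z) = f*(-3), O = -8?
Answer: 556 - 96*I*√5 ≈ 556.0 - 214.66*I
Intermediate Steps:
n(I, l) = -24 + 2*I (n(I, l) = 2*(-2*6 + I) = 2*(-12 + I) = -24 + 2*I)
J(f, z) = -3*f
C = I*√5 (C = √(-8 - 3*(-1)) = √(-8 + 3) = √(-5) = I*√5 ≈ 2.2361*I)
w(N) = -24 + 2*N
w(C)² = (-24 + 2*(I*√5))² = (-24 + 2*I*√5)²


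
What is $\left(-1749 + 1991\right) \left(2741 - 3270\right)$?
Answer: $-128018$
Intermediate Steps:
$\left(-1749 + 1991\right) \left(2741 - 3270\right) = 242 \left(-529\right) = -128018$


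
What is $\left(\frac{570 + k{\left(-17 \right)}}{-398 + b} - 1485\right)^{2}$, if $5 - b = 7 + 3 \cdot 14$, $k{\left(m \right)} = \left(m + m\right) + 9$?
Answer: $\frac{431537317225}{195364} \approx 2.2089 \cdot 10^{6}$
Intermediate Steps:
$k{\left(m \right)} = 9 + 2 m$ ($k{\left(m \right)} = 2 m + 9 = 9 + 2 m$)
$b = -44$ ($b = 5 - \left(7 + 3 \cdot 14\right) = 5 - \left(7 + 42\right) = 5 - 49 = -44$)
$\left(\frac{570 + k{\left(-17 \right)}}{-398 + b} - 1485\right)^{2} = \left(\frac{570 + \left(9 + 2 \left(-17\right)\right)}{-398 - 44} - 1485\right)^{2} = \left(\frac{570 + \left(9 - 34\right)}{-442} - 1485\right)^{2} = \left(\left(570 - 25\right) \left(- \frac{1}{442}\right) - 1485\right)^{2} = \left(545 \left(- \frac{1}{442}\right) - 1485\right)^{2} = \left(- \frac{545}{442} - 1485\right)^{2} = \left(- \frac{656915}{442}\right)^{2} = \frac{431537317225}{195364}$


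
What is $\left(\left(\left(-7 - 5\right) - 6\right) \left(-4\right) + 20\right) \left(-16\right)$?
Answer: $-1472$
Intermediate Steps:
$\left(\left(\left(-7 - 5\right) - 6\right) \left(-4\right) + 20\right) \left(-16\right) = \left(\left(-12 - 6\right) \left(-4\right) + 20\right) \left(-16\right) = \left(\left(-18\right) \left(-4\right) + 20\right) \left(-16\right) = \left(72 + 20\right) \left(-16\right) = 92 \left(-16\right) = -1472$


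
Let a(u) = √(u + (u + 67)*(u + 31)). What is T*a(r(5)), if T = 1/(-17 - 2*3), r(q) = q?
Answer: -7*√53/23 ≈ -2.2157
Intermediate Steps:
T = -1/23 (T = 1/(-17 - 6) = 1/(-23) = -1/23 ≈ -0.043478)
a(u) = √(u + (31 + u)*(67 + u)) (a(u) = √(u + (67 + u)*(31 + u)) = √(u + (31 + u)*(67 + u)))
T*a(r(5)) = -√(2077 + 5² + 99*5)/23 = -√(2077 + 25 + 495)/23 = -7*√53/23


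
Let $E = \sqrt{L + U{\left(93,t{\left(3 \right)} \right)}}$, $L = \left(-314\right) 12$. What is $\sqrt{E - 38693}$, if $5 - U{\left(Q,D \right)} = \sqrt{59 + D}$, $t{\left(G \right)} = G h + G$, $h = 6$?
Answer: $\sqrt{-38693 + \sqrt{-3763 - 4 \sqrt{5}}} \approx 0.156 + 196.71 i$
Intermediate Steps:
$L = -3768$
$t{\left(G \right)} = 7 G$ ($t{\left(G \right)} = G 6 + G = 6 G + G = 7 G$)
$U{\left(Q,D \right)} = 5 - \sqrt{59 + D}$
$E = \sqrt{-3763 - 4 \sqrt{5}}$ ($E = \sqrt{-3768 + \left(5 - \sqrt{59 + 7 \cdot 3}\right)} = \sqrt{-3768 + \left(5 - \sqrt{59 + 21}\right)} = \sqrt{-3768 + \left(5 - \sqrt{80}\right)} = \sqrt{-3768 + \left(5 - 4 \sqrt{5}\right)} = \sqrt{-3763 - 4 \sqrt{5}} \approx 61.416 i$)
$\sqrt{E - 38693} = \sqrt{\sqrt{-3763 - 4 \sqrt{5}} - 38693} = \sqrt{-38693 + \sqrt{-3763 - 4 \sqrt{5}}}$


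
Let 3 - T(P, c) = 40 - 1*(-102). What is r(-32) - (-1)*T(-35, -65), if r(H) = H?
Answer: -171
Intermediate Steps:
T(P, c) = -139 (T(P, c) = 3 - (40 - 1*(-102)) = 3 - (40 + 102) = 3 - 1*142 = 3 - 142 = -139)
r(-32) - (-1)*T(-35, -65) = -32 - (-1)*(-139) = -32 - 1*139 = -32 - 139 = -171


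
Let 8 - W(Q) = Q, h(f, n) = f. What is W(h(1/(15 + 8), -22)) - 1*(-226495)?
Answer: 5209568/23 ≈ 2.2650e+5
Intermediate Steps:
W(Q) = 8 - Q
W(h(1/(15 + 8), -22)) - 1*(-226495) = (8 - 1/(15 + 8)) - 1*(-226495) = (8 - 1/23) + 226495 = 183/23 + 226495 = 5209568/23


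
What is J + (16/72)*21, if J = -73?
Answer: -205/3 ≈ -68.333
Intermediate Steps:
J + (16/72)*21 = -73 + (16/72)*21 = -73 + (16*(1/72))*21 = -73 + (2/9)*21 = -73 + 14/3 = -205/3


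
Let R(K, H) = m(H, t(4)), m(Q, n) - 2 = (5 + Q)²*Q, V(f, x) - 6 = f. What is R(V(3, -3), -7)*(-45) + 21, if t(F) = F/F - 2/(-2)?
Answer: 1191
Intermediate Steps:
V(f, x) = 6 + f
t(F) = 2 (t(F) = 1 - 2*(-½) = 1 + 1 = 2)
m(Q, n) = 2 + Q*(5 + Q)² (m(Q, n) = 2 + (5 + Q)²*Q = 2 + Q*(5 + Q)²)
R(K, H) = 2 + H*(5 + H)²
R(V(3, -3), -7)*(-45) + 21 = (2 - 7*(5 - 7)²)*(-45) + 21 = (2 - 7*(-2)²)*(-45) + 21 = (2 - 7*4)*(-45) + 21 = (2 - 28)*(-45) + 21 = -26*(-45) + 21 = 1170 + 21 = 1191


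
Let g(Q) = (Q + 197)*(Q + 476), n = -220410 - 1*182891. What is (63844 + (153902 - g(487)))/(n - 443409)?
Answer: 220473/423355 ≈ 0.52078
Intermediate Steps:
n = -403301 (n = -220410 - 182891 = -403301)
g(Q) = (197 + Q)*(476 + Q)
(63844 + (153902 - g(487)))/(n - 443409) = (63844 + (153902 - (93772 + 487**2 + 673*487)))/(-403301 - 443409) = (63844 + (153902 - (93772 + 237169 + 327751)))/(-846710) = (63844 + (153902 - 1*658692))*(-1/846710) = (63844 + (153902 - 658692))*(-1/846710) = (63844 - 504790)*(-1/846710) = -440946*(-1/846710) = 220473/423355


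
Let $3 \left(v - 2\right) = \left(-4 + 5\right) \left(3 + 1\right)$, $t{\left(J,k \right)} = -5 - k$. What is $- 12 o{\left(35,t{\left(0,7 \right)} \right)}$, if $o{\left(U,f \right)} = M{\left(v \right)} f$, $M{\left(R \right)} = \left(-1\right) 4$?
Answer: $-576$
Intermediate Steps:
$v = \frac{10}{3}$ ($v = 2 + \frac{\left(-4 + 5\right) \left(3 + 1\right)}{3} = 2 + \frac{1 \cdot 4}{3} = 2 + \frac{1}{3} \cdot 4 = 2 + \frac{4}{3} = \frac{10}{3} \approx 3.3333$)
$M{\left(R \right)} = -4$
$o{\left(U,f \right)} = - 4 f$
$- 12 o{\left(35,t{\left(0,7 \right)} \right)} = - 12 \left(- 4 \left(-5 - 7\right)\right) = - 12 \left(\left(-4\right) \left(-12\right)\right) = \left(-12\right) 48 = -576$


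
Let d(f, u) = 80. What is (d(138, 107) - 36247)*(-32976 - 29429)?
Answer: 2257001635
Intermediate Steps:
(d(138, 107) - 36247)*(-32976 - 29429) = (80 - 36247)*(-32976 - 29429) = -36167*(-62405) = 2257001635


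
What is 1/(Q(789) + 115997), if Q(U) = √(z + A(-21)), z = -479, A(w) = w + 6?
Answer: 115997/13455304503 - I*√494/13455304503 ≈ 8.6209e-6 - 1.6518e-9*I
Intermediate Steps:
A(w) = 6 + w
Q(U) = I*√494 (Q(U) = √(-479 + (6 - 21)) = √(-479 - 15) = √(-494) = I*√494)
1/(Q(789) + 115997) = 1/(I*√494 + 115997) = 1/(115997 + I*√494)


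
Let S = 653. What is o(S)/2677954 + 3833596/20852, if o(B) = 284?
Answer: 98713458313/536929777 ≈ 183.85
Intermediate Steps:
o(S)/2677954 + 3833596/20852 = 284/2677954 + 3833596/20852 = 284*(1/2677954) + 3833596*(1/20852) = 142/1338977 + 73723/401 = 98713458313/536929777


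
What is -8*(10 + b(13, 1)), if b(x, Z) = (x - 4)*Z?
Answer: -152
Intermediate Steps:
b(x, Z) = Z*(-4 + x) (b(x, Z) = (-4 + x)*Z = Z*(-4 + x))
-8*(10 + b(13, 1)) = -8*(10 + 1*(-4 + 13)) = -8*(10 + 1*9) = -8*(10 + 9) = -8*19 = -152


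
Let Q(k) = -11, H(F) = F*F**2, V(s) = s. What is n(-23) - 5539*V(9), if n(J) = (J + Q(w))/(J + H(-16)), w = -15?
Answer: -205336235/4119 ≈ -49851.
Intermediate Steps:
H(F) = F**3
n(J) = (-11 + J)/(-4096 + J) (n(J) = (J - 11)/(J + (-16)**3) = (-11 + J)/(J - 4096) = (-11 + J)/(-4096 + J))
n(-23) - 5539*V(9) = (-11 - 23)/(-4096 - 23) - 5539*9 = -34/(-4119) - 1*49851 = -1/4119*(-34) - 49851 = 34/4119 - 49851 = -205336235/4119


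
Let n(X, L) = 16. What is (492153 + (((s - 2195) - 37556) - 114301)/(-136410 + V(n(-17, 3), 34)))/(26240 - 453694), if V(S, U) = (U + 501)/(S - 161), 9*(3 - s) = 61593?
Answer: -5840881372285/5073020224914 ≈ -1.1514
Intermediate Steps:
s = -20522/3 (s = 3 - 1/9*61593 = 3 - 20531/3 = -20522/3 ≈ -6840.7)
V(S, U) = (501 + U)/(-161 + S)
(492153 + (((s - 2195) - 37556) - 114301)/(-136410 + V(n(-17, 3), 34)))/(26240 - 453694) = (492153 + (((-20522/3 - 2195) - 37556) - 114301)/(-136410 + (501 + 34)/(-161 + 16)))/(26240 - 453694) = (492153 + ((-27107/3 - 37556) - 114301)/(-136410 + 535/(-145)))/(-427454) = (492153 + (-139775/3 - 114301)/(-136410 - 1/145*535))*(-1/427454) = (492153 - 482678/(3*(-136410 - 107/29)))*(-1/427454) = (492153 - 482678/(3*(-3955997/29)))*(-1/427454) = (492153 - 482678/3*(-29/3955997))*(-1/427454) = (492153 + 13997662/11867991)*(-1/427454) = (5840881372285/11867991)*(-1/427454) = -5840881372285/5073020224914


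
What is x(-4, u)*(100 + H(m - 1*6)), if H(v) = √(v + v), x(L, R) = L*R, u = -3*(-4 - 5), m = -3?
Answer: -10800 - 324*I*√2 ≈ -10800.0 - 458.21*I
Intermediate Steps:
u = 27 (u = -3*(-9) = 27)
H(v) = √2*√v (H(v) = √(2*v) = √2*√v)
x(-4, u)*(100 + H(m - 1*6)) = (-4*27)*(100 + √2*√(-3 - 1*6)) = -108*(100 + √2*√(-3 - 6)) = -108*(100 + √2*√(-9)) = -108*(100 + √2*(3*I)) = -108*(100 + 3*I*√2) = -10800 - 324*I*√2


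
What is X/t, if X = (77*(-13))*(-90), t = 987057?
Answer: 10010/109673 ≈ 0.091271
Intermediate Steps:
X = 90090 (X = -1001*(-90) = 90090)
X/t = 90090/987057 = 90090*(1/987057) = 10010/109673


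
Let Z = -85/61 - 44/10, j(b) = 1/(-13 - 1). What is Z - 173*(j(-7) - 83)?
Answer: 61340957/4270 ≈ 14366.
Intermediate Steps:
j(b) = -1/14 (j(b) = 1/(-14) = -1/14)
Z = -1767/305 (Z = -85*1/61 - 44*1/10 = -85/61 - 22/5 = -1767/305 ≈ -5.7934)
Z - 173*(j(-7) - 83) = -1767/305 - 173*(-1/14 - 83) = -1767/305 - 173*(-1163/14) = -1767/305 + 201199/14 = 61340957/4270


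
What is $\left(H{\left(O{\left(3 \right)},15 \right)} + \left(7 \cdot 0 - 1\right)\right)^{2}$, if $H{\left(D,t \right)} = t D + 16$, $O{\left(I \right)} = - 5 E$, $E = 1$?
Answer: $3600$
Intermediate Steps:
$O{\left(I \right)} = -5$ ($O{\left(I \right)} = \left(-5\right) 1 = -5$)
$H{\left(D,t \right)} = 16 + D t$ ($H{\left(D,t \right)} = D t + 16 = 16 + D t$)
$\left(H{\left(O{\left(3 \right)},15 \right)} + \left(7 \cdot 0 - 1\right)\right)^{2} = \left(\left(16 - 75\right) + \left(7 \cdot 0 - 1\right)\right)^{2} = \left(\left(16 - 75\right) + \left(0 - 1\right)\right)^{2} = \left(-59 - 1\right)^{2} = \left(-60\right)^{2} = 3600$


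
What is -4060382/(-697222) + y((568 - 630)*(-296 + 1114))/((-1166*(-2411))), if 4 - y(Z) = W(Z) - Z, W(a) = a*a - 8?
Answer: -445488557684397/490012153543 ≈ -909.14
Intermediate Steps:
W(a) = -8 + a² (W(a) = a² - 8 = -8 + a²)
y(Z) = 12 + Z - Z² (y(Z) = 4 - ((-8 + Z²) - Z) = 4 - (-8 + Z² - Z) = 4 + (8 + Z - Z²) = 12 + Z - Z²)
-4060382/(-697222) + y((568 - 630)*(-296 + 1114))/((-1166*(-2411))) = -4060382/(-697222) + (12 + (568 - 630)*(-296 + 1114) - ((568 - 630)*(-296 + 1114))²)/((-1166*(-2411))) = -4060382*(-1/697222) + (12 - 62*818 - (-62*818)²)/2811226 = 2030191/348611 + (12 - 50716 - 1*(-50716)²)*(1/2811226) = 2030191/348611 + (12 - 50716 - 1*2572112656)*(1/2811226) = 2030191/348611 + (12 - 50716 - 2572112656)*(1/2811226) = 2030191/348611 - 2572163360*1/2811226 = 2030191/348611 - 1286081680/1405613 = -445488557684397/490012153543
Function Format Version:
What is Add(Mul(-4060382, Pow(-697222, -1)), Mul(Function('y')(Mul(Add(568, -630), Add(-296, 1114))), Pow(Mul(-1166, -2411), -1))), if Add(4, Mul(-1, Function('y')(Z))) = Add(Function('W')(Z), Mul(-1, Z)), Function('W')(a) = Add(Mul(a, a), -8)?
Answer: Rational(-445488557684397, 490012153543) ≈ -909.14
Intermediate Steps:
Function('W')(a) = Add(-8, Pow(a, 2)) (Function('W')(a) = Add(Pow(a, 2), -8) = Add(-8, Pow(a, 2)))
Function('y')(Z) = Add(12, Z, Mul(-1, Pow(Z, 2))) (Function('y')(Z) = Add(4, Mul(-1, Add(Add(-8, Pow(Z, 2)), Mul(-1, Z)))) = Add(4, Mul(-1, Add(-8, Pow(Z, 2), Mul(-1, Z)))) = Add(4, Add(8, Z, Mul(-1, Pow(Z, 2)))) = Add(12, Z, Mul(-1, Pow(Z, 2))))
Add(Mul(-4060382, Pow(-697222, -1)), Mul(Function('y')(Mul(Add(568, -630), Add(-296, 1114))), Pow(Mul(-1166, -2411), -1))) = Add(Mul(-4060382, Pow(-697222, -1)), Mul(Add(12, Mul(Add(568, -630), Add(-296, 1114)), Mul(-1, Pow(Mul(Add(568, -630), Add(-296, 1114)), 2))), Pow(Mul(-1166, -2411), -1))) = Add(Mul(-4060382, Rational(-1, 697222)), Mul(Add(12, Mul(-62, 818), Mul(-1, Pow(Mul(-62, 818), 2))), Pow(2811226, -1))) = Add(Rational(2030191, 348611), Mul(Add(12, -50716, Mul(-1, Pow(-50716, 2))), Rational(1, 2811226))) = Add(Rational(2030191, 348611), Mul(Add(12, -50716, Mul(-1, 2572112656)), Rational(1, 2811226))) = Add(Rational(2030191, 348611), Mul(Add(12, -50716, -2572112656), Rational(1, 2811226))) = Add(Rational(2030191, 348611), Mul(-2572163360, Rational(1, 2811226))) = Add(Rational(2030191, 348611), Rational(-1286081680, 1405613)) = Rational(-445488557684397, 490012153543)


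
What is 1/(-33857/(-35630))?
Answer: 35630/33857 ≈ 1.0524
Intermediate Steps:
1/(-33857/(-35630)) = 1/(-33857*(-1/35630)) = 1/(33857/35630) = 35630/33857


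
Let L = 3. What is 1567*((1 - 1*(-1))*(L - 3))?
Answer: 0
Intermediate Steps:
1567*((1 - 1*(-1))*(L - 3)) = 1567*((1 - 1*(-1))*(3 - 3)) = 1567*((1 + 1)*0) = 1567*(2*0) = 1567*0 = 0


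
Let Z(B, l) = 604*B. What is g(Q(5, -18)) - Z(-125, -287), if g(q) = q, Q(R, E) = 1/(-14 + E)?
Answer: 2415999/32 ≈ 75500.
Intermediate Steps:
g(Q(5, -18)) - Z(-125, -287) = 1/(-14 - 18) - 604*(-125) = 1/(-32) - 1*(-75500) = -1/32 + 75500 = 2415999/32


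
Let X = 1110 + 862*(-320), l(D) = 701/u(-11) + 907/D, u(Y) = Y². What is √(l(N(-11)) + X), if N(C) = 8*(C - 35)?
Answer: I*√281359672037/1012 ≈ 524.14*I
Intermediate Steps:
N(C) = -280 + 8*C (N(C) = 8*(-35 + C) = -280 + 8*C)
l(D) = 701/121 + 907/D (l(D) = 701/((-11)²) + 907/D = 701/121 + 907/D)
X = -274730 (X = 1110 - 275840 = -274730)
√(l(N(-11)) + X) = √((701/121 + 907/(-280 + 8*(-11))) - 274730) = √((701/121 + 907/(-280 - 88)) - 274730) = √((701/121 + 907/(-368)) - 274730) = √((701/121 + 907*(-1/368)) - 274730) = √((701/121 - 907/368) - 274730) = √(148221/44528 - 274730) = √(-12233029219/44528) = I*√281359672037/1012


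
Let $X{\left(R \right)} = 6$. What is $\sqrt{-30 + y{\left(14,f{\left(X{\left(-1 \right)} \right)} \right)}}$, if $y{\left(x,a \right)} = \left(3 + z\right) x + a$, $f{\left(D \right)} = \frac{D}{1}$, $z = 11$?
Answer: $2 \sqrt{43} \approx 13.115$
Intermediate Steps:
$f{\left(D \right)} = D$ ($f{\left(D \right)} = D 1 = D$)
$y{\left(x,a \right)} = a + 14 x$ ($y{\left(x,a \right)} = \left(3 + 11\right) x + a = 14 x + a = a + 14 x$)
$\sqrt{-30 + y{\left(14,f{\left(X{\left(-1 \right)} \right)} \right)}} = \sqrt{-30 + \left(6 + 14 \cdot 14\right)} = \sqrt{-30 + \left(6 + 196\right)} = \sqrt{-30 + 202} = \sqrt{172} = 2 \sqrt{43}$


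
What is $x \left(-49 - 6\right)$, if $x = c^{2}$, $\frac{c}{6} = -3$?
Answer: $-17820$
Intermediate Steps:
$c = -18$ ($c = 6 \left(-3\right) = -18$)
$x = 324$ ($x = \left(-18\right)^{2} = 324$)
$x \left(-49 - 6\right) = 324 \left(-49 - 6\right) = 324 \left(-55\right) = -17820$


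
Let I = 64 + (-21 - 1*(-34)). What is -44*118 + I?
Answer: -5115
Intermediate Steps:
I = 77 (I = 64 + (-21 + 34) = 64 + 13 = 77)
-44*118 + I = -44*118 + 77 = -5192 + 77 = -5115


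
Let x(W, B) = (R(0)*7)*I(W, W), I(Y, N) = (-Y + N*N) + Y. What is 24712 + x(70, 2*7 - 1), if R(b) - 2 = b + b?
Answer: 93312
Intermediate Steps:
I(Y, N) = N² (I(Y, N) = (-Y + N²) + Y = (N² - Y) + Y = N²)
R(b) = 2 + 2*b (R(b) = 2 + (b + b) = 2 + 2*b)
x(W, B) = 14*W² (x(W, B) = ((2 + 2*0)*7)*W² = ((2 + 0)*7)*W² = (2*7)*W² = 14*W²)
24712 + x(70, 2*7 - 1) = 24712 + 14*70² = 24712 + 14*4900 = 24712 + 68600 = 93312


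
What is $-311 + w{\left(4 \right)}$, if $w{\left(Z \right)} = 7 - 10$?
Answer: $-314$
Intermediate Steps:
$w{\left(Z \right)} = -3$ ($w{\left(Z \right)} = 7 - 10 = -3$)
$-311 + w{\left(4 \right)} = -311 - 3 = -314$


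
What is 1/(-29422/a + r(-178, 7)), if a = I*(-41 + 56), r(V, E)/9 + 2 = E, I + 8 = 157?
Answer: 2235/71153 ≈ 0.031411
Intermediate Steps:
I = 149 (I = -8 + 157 = 149)
r(V, E) = -18 + 9*E
a = 2235 (a = 149*(-41 + 56) = 149*15 = 2235)
1/(-29422/a + r(-178, 7)) = 1/(-29422/2235 + (-18 + 9*7)) = 1/(-29422*1/2235 + (-18 + 63)) = 1/(-29422/2235 + 45) = 1/(71153/2235) = 2235/71153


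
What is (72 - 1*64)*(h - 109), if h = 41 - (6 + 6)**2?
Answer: -1696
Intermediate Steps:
h = -103 (h = 41 - 1*12**2 = 41 - 1*144 = 41 - 144 = -103)
(72 - 1*64)*(h - 109) = (72 - 1*64)*(-103 - 109) = (72 - 64)*(-212) = 8*(-212) = -1696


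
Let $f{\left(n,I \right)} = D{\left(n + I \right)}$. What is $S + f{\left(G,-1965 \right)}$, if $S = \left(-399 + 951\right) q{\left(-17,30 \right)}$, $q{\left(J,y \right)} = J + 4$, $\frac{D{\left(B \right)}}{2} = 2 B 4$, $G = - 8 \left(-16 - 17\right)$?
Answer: $-34392$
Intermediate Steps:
$G = 264$ ($G = \left(-8\right) \left(-33\right) = 264$)
$D{\left(B \right)} = 16 B$ ($D{\left(B \right)} = 2 \cdot 2 B 4 = 2 \cdot 8 B = 16 B$)
$q{\left(J,y \right)} = 4 + J$
$f{\left(n,I \right)} = 16 I + 16 n$ ($f{\left(n,I \right)} = 16 \left(n + I\right) = 16 \left(I + n\right) = 16 I + 16 n$)
$S = -7176$ ($S = \left(-399 + 951\right) \left(4 - 17\right) = 552 \left(-13\right) = -7176$)
$S + f{\left(G,-1965 \right)} = -7176 + \left(16 \left(-1965\right) + 16 \cdot 264\right) = -7176 + \left(-31440 + 4224\right) = -7176 - 27216 = -34392$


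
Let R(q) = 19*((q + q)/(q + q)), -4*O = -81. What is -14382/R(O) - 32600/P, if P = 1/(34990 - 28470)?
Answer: -4038502382/19 ≈ -2.1255e+8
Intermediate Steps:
O = 81/4 (O = -1/4*(-81) = 81/4 ≈ 20.250)
P = 1/6520 ≈ 0.00015337
R(q) = 19 (R(q) = 19*((2*q)/((2*q))) = 19*((2*q)*(1/(2*q))) = 19*1 = 19)
-14382/R(O) - 32600/P = -14382/19 - 32600/1/6520 = -14382*1/19 - 32600*6520 = -14382/19 - 212552000 = -4038502382/19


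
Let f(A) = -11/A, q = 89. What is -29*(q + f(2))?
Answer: -4843/2 ≈ -2421.5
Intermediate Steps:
-29*(q + f(2)) = -29*(89 - 11/2) = -29*167/2 = -4843/2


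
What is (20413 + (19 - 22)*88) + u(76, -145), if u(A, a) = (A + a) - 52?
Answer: 20028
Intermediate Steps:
u(A, a) = -52 + A + a
(20413 + (19 - 22)*88) + u(76, -145) = (20413 + (19 - 22)*88) + (-52 + 76 - 145) = (20413 - 3*88) - 121 = (20413 - 264) - 121 = 20149 - 121 = 20028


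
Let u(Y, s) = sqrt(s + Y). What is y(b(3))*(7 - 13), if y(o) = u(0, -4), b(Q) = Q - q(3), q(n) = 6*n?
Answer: -12*I ≈ -12.0*I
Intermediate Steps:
u(Y, s) = sqrt(Y + s)
b(Q) = -18 + Q (b(Q) = Q - 6*3 = Q - 1*18 = Q - 18 = -18 + Q)
y(o) = 2*I (y(o) = sqrt(0 - 4) = sqrt(-4) = 2*I)
y(b(3))*(7 - 13) = (2*I)*(7 - 13) = (2*I)*(-6) = -12*I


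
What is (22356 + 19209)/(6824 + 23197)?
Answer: 13855/10007 ≈ 1.3845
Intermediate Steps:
(22356 + 19209)/(6824 + 23197) = 41565/30021 = 41565*(1/30021) = 13855/10007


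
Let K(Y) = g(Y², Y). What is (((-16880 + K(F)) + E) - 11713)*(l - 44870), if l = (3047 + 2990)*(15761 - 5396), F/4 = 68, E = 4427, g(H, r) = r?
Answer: -1494059204690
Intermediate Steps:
F = 272 (F = 4*68 = 272)
K(Y) = Y
l = 62573505 (l = 6037*10365 = 62573505)
(((-16880 + K(F)) + E) - 11713)*(l - 44870) = (((-16880 + 272) + 4427) - 11713)*(62573505 - 44870) = ((-16608 + 4427) - 11713)*62528635 = (-12181 - 11713)*62528635 = -23894*62528635 = -1494059204690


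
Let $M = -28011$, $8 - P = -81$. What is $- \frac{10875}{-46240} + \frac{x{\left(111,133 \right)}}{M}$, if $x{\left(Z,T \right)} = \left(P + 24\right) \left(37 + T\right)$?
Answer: $- \frac{116730155}{259045728} \approx -0.45062$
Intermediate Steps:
$P = 89$ ($P = 8 - -81 = 8 + 81 = 89$)
$x{\left(Z,T \right)} = 4181 + 113 T$ ($x{\left(Z,T \right)} = \left(89 + 24\right) \left(37 + T\right) = 113 \left(37 + T\right) = 4181 + 113 T$)
$- \frac{10875}{-46240} + \frac{x{\left(111,133 \right)}}{M} = - \frac{10875}{-46240} + \frac{4181 + 113 \cdot 133}{-28011} = \left(-10875\right) \left(- \frac{1}{46240}\right) + \left(4181 + 15029\right) \left(- \frac{1}{28011}\right) = \frac{2175}{9248} + 19210 \left(- \frac{1}{28011}\right) = \frac{2175}{9248} - \frac{19210}{28011} = - \frac{116730155}{259045728}$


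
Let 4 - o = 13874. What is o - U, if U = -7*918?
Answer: -7444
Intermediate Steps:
o = -13870 (o = 4 - 1*13874 = 4 - 13874 = -13870)
U = -6426
o - U = -13870 - 1*(-6426) = -13870 + 6426 = -7444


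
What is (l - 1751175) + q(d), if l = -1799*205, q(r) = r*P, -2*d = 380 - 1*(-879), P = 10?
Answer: -2126265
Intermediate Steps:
d = -1259/2 (d = -(380 - 1*(-879))/2 = -(380 + 879)/2 = -1/2*1259 = -1259/2 ≈ -629.50)
q(r) = 10*r (q(r) = r*10 = 10*r)
l = -368795
(l - 1751175) + q(d) = (-368795 - 1751175) + 10*(-1259/2) = -2119970 - 6295 = -2126265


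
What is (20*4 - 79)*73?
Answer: 73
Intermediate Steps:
(20*4 - 79)*73 = (80 - 79)*73 = 1*73 = 73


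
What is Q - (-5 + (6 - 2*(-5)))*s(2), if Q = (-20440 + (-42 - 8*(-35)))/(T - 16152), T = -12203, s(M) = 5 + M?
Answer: -2163133/28355 ≈ -76.287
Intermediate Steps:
Q = 20202/28355 (Q = (-20440 + (-42 - 8*(-35)))/(-12203 - 16152) = (-20440 + (-42 + 280))/(-28355) = (-20440 + 238)*(-1/28355) = -20202*(-1/28355) = 20202/28355 ≈ 0.71247)
Q - (-5 + (6 - 2*(-5)))*s(2) = 20202/28355 - (-5 + (6 - 2*(-5)))*(5 + 2) = 20202/28355 - (-5 + (6 + 10))*7 = 20202/28355 - (-5 + 16)*7 = 20202/28355 - 11*7 = 20202/28355 - 1*77 = 20202/28355 - 77 = -2163133/28355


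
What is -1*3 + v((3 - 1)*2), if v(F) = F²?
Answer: 13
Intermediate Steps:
-1*3 + v((3 - 1)*2) = -1*3 + ((3 - 1)*2)² = -3 + (2*2)² = -3 + 4² = -3 + 16 = 13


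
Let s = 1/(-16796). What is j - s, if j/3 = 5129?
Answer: 258440053/16796 ≈ 15387.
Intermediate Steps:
j = 15387 (j = 3*5129 = 15387)
s = -1/16796 ≈ -5.9538e-5
j - s = 15387 - 1*(-1/16796) = 15387 + 1/16796 = 258440053/16796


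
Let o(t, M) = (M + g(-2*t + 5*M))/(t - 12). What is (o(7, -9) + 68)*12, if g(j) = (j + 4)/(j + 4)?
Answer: 4176/5 ≈ 835.20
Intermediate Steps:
g(j) = 1 (g(j) = (4 + j)/(4 + j) = 1)
o(t, M) = (1 + M)/(-12 + t) (o(t, M) = (M + 1)/(t - 12) = (1 + M)/(-12 + t))
(o(7, -9) + 68)*12 = ((1 - 9)/(-12 + 7) + 68)*12 = (-8/(-5) + 68)*12 = (-⅕*(-8) + 68)*12 = (8/5 + 68)*12 = (348/5)*12 = 4176/5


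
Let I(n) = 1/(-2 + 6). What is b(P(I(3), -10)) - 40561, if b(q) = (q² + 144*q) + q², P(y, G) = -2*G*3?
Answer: -24721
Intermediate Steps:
I(n) = ¼ (I(n) = 1/4 = ¼)
P(y, G) = -6*G
b(q) = 2*q² + 144*q
b(P(I(3), -10)) - 40561 = 2*(-6*(-10))*(72 - 6*(-10)) - 40561 = 2*60*(72 + 60) - 40561 = 2*60*132 - 40561 = 15840 - 40561 = -24721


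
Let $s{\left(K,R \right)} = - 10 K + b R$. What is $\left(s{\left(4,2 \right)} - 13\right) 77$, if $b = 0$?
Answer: $-4081$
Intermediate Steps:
$s{\left(K,R \right)} = - 10 K$ ($s{\left(K,R \right)} = - 10 K + 0 R = - 10 K + 0 = - 10 K$)
$\left(s{\left(4,2 \right)} - 13\right) 77 = \left(\left(-10\right) 4 - 13\right) 77 = \left(-40 - 13\right) 77 = \left(-53\right) 77 = -4081$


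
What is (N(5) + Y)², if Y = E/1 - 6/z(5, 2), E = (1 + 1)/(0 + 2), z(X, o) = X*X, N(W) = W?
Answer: 20736/625 ≈ 33.178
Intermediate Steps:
z(X, o) = X²
E = 1 (E = 2/2 = 2*(½) = 1)
Y = 19/25 (Y = 1/1 - 6/(5²) = 1*1 - 6/25 = 1 - 6*1/25 = 1 - 6/25 = 19/25 ≈ 0.76000)
(N(5) + Y)² = (5 + 19/25)² = (144/25)² = 20736/625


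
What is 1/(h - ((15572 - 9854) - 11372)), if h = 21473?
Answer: 1/27127 ≈ 3.6864e-5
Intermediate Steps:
1/(h - ((15572 - 9854) - 11372)) = 1/(21473 - ((15572 - 9854) - 11372)) = 1/(21473 - (5718 - 11372)) = 1/(21473 - 1*(-5654)) = 1/(21473 + 5654) = 1/27127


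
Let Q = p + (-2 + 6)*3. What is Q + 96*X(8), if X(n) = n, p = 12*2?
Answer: 804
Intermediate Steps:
p = 24
Q = 36 (Q = 24 + (-2 + 6)*3 = 24 + 4*3 = 24 + 12 = 36)
Q + 96*X(8) = 36 + 96*8 = 36 + 768 = 804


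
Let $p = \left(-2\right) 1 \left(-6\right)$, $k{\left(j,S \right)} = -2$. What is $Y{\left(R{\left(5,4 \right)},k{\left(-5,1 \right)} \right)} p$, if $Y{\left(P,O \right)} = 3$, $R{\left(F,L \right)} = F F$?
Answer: $36$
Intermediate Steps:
$R{\left(F,L \right)} = F^{2}$
$p = 12$ ($p = \left(-2\right) \left(-6\right) = 12$)
$Y{\left(R{\left(5,4 \right)},k{\left(-5,1 \right)} \right)} p = 3 \cdot 12 = 36$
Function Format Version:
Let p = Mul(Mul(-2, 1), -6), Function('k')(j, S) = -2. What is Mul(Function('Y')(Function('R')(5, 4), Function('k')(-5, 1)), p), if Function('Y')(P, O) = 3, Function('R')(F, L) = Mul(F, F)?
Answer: 36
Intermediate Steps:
Function('R')(F, L) = Pow(F, 2)
p = 12 (p = Mul(-2, -6) = 12)
Mul(Function('Y')(Function('R')(5, 4), Function('k')(-5, 1)), p) = Mul(3, 12) = 36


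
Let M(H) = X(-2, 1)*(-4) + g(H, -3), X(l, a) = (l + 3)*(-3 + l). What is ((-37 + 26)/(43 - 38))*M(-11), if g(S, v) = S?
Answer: -99/5 ≈ -19.800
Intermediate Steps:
X(l, a) = (-3 + l)*(3 + l) (X(l, a) = (3 + l)*(-3 + l) = (-3 + l)*(3 + l))
M(H) = 20 + H (M(H) = (-9 + (-2)²)*(-4) + H = (-9 + 4)*(-4) + H = -5*(-4) + H = 20 + H)
((-37 + 26)/(43 - 38))*M(-11) = ((-37 + 26)/(43 - 38))*(20 - 11) = -11/5*9 = -99/5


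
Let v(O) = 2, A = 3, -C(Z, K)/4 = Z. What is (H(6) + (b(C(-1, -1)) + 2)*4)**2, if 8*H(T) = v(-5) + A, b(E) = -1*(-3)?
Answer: 27225/64 ≈ 425.39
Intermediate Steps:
C(Z, K) = -4*Z
b(E) = 3
H(T) = 5/8 (H(T) = (2 + 3)/8 = (1/8)*5 = 5/8)
(H(6) + (b(C(-1, -1)) + 2)*4)**2 = (5/8 + (3 + 2)*4)**2 = (5/8 + 5*4)**2 = (5/8 + 20)**2 = (165/8)**2 = 27225/64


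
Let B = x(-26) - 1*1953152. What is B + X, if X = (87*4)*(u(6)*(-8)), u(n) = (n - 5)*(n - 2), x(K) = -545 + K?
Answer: -1964859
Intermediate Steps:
u(n) = (-5 + n)*(-2 + n)
B = -1953723 (B = (-545 - 26) - 1*1953152 = -571 - 1953152 = -1953723)
X = -11136 (X = (87*4)*((10 + 6² - 7*6)*(-8)) = 348*((10 + 36 - 42)*(-8)) = 348*(4*(-8)) = 348*(-32) = -11136)
B + X = -1953723 - 11136 = -1964859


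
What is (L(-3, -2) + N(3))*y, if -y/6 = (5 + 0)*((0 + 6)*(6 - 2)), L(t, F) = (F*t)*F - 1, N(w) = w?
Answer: 7200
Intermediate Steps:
L(t, F) = -1 + t*F² (L(t, F) = t*F² - 1 = -1 + t*F²)
y = -720 (y = -6*(5 + 0)*(0 + 6)*(6 - 2) = -30*6*4 = -30*24 = -6*120 = -720)
(L(-3, -2) + N(3))*y = ((-1 - 3*(-2)²) + 3)*(-720) = ((-1 - 3*4) + 3)*(-720) = ((-1 - 12) + 3)*(-720) = (-13 + 3)*(-720) = -10*(-720) = 7200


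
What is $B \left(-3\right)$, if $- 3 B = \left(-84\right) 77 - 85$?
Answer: $-6553$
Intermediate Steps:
$B = \frac{6553}{3}$ ($B = - \frac{\left(-84\right) 77 - 85}{3} = - \frac{-6468 - 85}{3} = \left(- \frac{1}{3}\right) \left(-6553\right) = \frac{6553}{3} \approx 2184.3$)
$B \left(-3\right) = \frac{6553}{3} \left(-3\right) = -6553$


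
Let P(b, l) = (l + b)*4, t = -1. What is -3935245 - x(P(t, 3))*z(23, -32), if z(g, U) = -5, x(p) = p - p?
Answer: -3935245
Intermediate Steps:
P(b, l) = 4*b + 4*l (P(b, l) = (b + l)*4 = 4*b + 4*l)
x(p) = 0
-3935245 - x(P(t, 3))*z(23, -32) = -3935245 - 0*(-5) = -3935245 - 1*0 = -3935245 + 0 = -3935245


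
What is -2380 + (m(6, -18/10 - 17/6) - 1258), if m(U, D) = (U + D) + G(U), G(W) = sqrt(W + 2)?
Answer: -109099/30 + 2*sqrt(2) ≈ -3633.8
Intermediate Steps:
G(W) = sqrt(2 + W)
m(U, D) = D + U + sqrt(2 + U) (m(U, D) = (U + D) + sqrt(2 + U) = (D + U) + sqrt(2 + U) = D + U + sqrt(2 + U))
-2380 + (m(6, -18/10 - 17/6) - 1258) = -2380 + (((-18/10 - 17/6) + 6 + sqrt(2 + 6)) - 1258) = -2380 + (((-18*1/10 - 17*1/6) + 6 + sqrt(8)) - 1258) = -2380 + (((-9/5 - 17/6) + 6 + 2*sqrt(2)) - 1258) = -2380 + ((-139/30 + 6 + 2*sqrt(2)) - 1258) = -2380 + ((41/30 + 2*sqrt(2)) - 1258) = -2380 + (-37699/30 + 2*sqrt(2)) = -109099/30 + 2*sqrt(2)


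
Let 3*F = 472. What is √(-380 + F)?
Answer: 2*I*√501/3 ≈ 14.922*I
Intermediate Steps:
F = 472/3 (F = (⅓)*472 = 472/3 ≈ 157.33)
√(-380 + F) = √(-380 + 472/3) = √(-668/3) = 2*I*√501/3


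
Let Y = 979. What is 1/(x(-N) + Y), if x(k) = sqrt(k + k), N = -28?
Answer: 979/958385 - 2*sqrt(14)/958385 ≈ 0.0010137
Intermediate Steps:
x(k) = sqrt(2)*sqrt(k) (x(k) = sqrt(2*k) = sqrt(2)*sqrt(k))
1/(x(-N) + Y) = 1/(sqrt(2)*sqrt(-1*(-28)) + 979) = 1/(sqrt(2)*sqrt(28) + 979) = 1/(sqrt(2)*(2*sqrt(7)) + 979) = 1/(2*sqrt(14) + 979) = 1/(979 + 2*sqrt(14))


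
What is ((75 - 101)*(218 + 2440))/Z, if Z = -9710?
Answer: 34554/4855 ≈ 7.1172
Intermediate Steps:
((75 - 101)*(218 + 2440))/Z = ((75 - 101)*(218 + 2440))/(-9710) = -26*2658*(-1/9710) = -69108*(-1/9710) = 34554/4855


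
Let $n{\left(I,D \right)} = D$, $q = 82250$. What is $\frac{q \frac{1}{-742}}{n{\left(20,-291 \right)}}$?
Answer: $\frac{5875}{15423} \approx 0.38092$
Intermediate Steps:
$\frac{q \frac{1}{-742}}{n{\left(20,-291 \right)}} = \frac{82250 \frac{1}{-742}}{-291} = 82250 \left(- \frac{1}{742}\right) \left(- \frac{1}{291}\right) = \left(- \frac{5875}{53}\right) \left(- \frac{1}{291}\right) = \frac{5875}{15423}$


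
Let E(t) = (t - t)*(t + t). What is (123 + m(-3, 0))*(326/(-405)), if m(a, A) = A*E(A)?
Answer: -13366/135 ≈ -99.007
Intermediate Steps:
E(t) = 0 (E(t) = 0*(2*t) = 0)
m(a, A) = 0 (m(a, A) = A*0 = 0)
(123 + m(-3, 0))*(326/(-405)) = (123 + 0)*(326/(-405)) = 123*(326*(-1/405)) = 123*(-326/405) = -13366/135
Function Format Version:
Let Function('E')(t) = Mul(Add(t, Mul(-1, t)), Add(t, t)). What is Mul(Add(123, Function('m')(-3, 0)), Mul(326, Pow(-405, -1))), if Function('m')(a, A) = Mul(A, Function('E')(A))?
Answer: Rational(-13366, 135) ≈ -99.007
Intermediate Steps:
Function('E')(t) = 0 (Function('E')(t) = Mul(0, Mul(2, t)) = 0)
Function('m')(a, A) = 0 (Function('m')(a, A) = Mul(A, 0) = 0)
Mul(Add(123, Function('m')(-3, 0)), Mul(326, Pow(-405, -1))) = Mul(Add(123, 0), Mul(326, Pow(-405, -1))) = Mul(123, Mul(326, Rational(-1, 405))) = Mul(123, Rational(-326, 405)) = Rational(-13366, 135)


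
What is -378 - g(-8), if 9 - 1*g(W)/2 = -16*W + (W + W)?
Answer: -172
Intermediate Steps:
g(W) = 18 + 28*W (g(W) = 18 - 2*(-16*W + (W + W)) = 18 - 2*(-16*W + 2*W) = 18 - (-28)*W = 18 + 28*W)
-378 - g(-8) = -378 - (18 + 28*(-8)) = -378 - (18 - 224) = -378 - 1*(-206) = -378 + 206 = -172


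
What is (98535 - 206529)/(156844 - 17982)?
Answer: -53997/69431 ≈ -0.77771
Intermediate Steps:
(98535 - 206529)/(156844 - 17982) = -107994/138862 = -107994*1/138862 = -53997/69431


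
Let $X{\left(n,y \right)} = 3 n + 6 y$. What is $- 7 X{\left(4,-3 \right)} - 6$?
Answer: $36$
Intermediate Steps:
$- 7 X{\left(4,-3 \right)} - 6 = - 7 \left(3 \cdot 4 + 6 \left(-3\right)\right) - 6 = - 7 \left(12 - 18\right) - 6 = \left(-7\right) \left(-6\right) - 6 = 42 - 6 = 36$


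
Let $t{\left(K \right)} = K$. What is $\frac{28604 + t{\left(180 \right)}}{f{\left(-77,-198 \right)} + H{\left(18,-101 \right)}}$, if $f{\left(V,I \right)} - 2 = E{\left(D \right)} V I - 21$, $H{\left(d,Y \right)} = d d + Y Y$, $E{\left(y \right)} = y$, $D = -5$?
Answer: $- \frac{7196}{16431} \approx -0.43795$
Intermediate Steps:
$H{\left(d,Y \right)} = Y^{2} + d^{2}$ ($H{\left(d,Y \right)} = d^{2} + Y^{2} = Y^{2} + d^{2}$)
$f{\left(V,I \right)} = -19 - 5 I V$ ($f{\left(V,I \right)} = 2 + \left(- 5 V I - 21\right) = 2 - \left(21 + 5 I V\right) = -19 - 5 I V$)
$\frac{28604 + t{\left(180 \right)}}{f{\left(-77,-198 \right)} + H{\left(18,-101 \right)}} = \frac{28604 + 180}{\left(-19 - \left(-990\right) \left(-77\right)\right) + \left(\left(-101\right)^{2} + 18^{2}\right)} = \frac{28784}{\left(-19 - 76230\right) + \left(10201 + 324\right)} = \frac{28784}{-76249 + 10525} = \frac{28784}{-65724} = 28784 \left(- \frac{1}{65724}\right) = - \frac{7196}{16431}$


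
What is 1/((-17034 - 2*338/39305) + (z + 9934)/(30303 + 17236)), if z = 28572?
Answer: -1868520395/31826895066464 ≈ -5.8709e-5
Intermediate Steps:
1/((-17034 - 2*338/39305) + (z + 9934)/(30303 + 17236)) = 1/((-17034 - 2*338/39305) + (28572 + 9934)/(30303 + 17236)) = 1/((-17034 - 676/39305) + 38506/47539) = 1/(-669522046/39305 + 38506/47539) = 1/(-31826895066464/1868520395) = -1868520395/31826895066464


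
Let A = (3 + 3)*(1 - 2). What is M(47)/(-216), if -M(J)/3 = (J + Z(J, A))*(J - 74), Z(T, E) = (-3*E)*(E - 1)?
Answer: 237/8 ≈ 29.625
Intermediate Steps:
A = -6 (A = 6*(-1) = -6)
Z(T, E) = -3*E*(-1 + E) (Z(T, E) = (-3*E)*(-1 + E) = -3*E*(-1 + E))
M(J) = -3*(-126 + J)*(-74 + J) (M(J) = -3*(J + 3*(-6)*(1 - 1*(-6)))*(J - 74) = -3*(J + 3*(-6)*(1 + 6))*(-74 + J) = -3*(J + 3*(-6)*7)*(-74 + J) = -3*(J - 126)*(-74 + J) = -3*(-126 + J)*(-74 + J))
M(47)/(-216) = (-27972 - 3*47**2 + 600*47)/(-216) = (-27972 - 3*2209 + 28200)*(-1/216) = (-27972 - 6627 + 28200)*(-1/216) = -6399*(-1/216) = 237/8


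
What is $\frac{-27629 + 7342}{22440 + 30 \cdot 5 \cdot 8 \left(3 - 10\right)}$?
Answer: $- \frac{20287}{14040} \approx -1.4449$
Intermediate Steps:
$\frac{-27629 + 7342}{22440 + 30 \cdot 5 \cdot 8 \left(3 - 10\right)} = - \frac{20287}{22440 + 30 \cdot 40 \left(-7\right)} = - \frac{20287}{22440 + 1200 \left(-7\right)} = - \frac{20287}{22440 - 8400} = - \frac{20287}{14040}$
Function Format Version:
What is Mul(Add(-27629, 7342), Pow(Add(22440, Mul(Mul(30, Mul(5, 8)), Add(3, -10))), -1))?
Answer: Rational(-20287, 14040) ≈ -1.4449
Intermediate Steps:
Mul(Add(-27629, 7342), Pow(Add(22440, Mul(Mul(30, Mul(5, 8)), Add(3, -10))), -1)) = Mul(-20287, Pow(Add(22440, Mul(Mul(30, 40), -7)), -1)) = Mul(-20287, Pow(Add(22440, Mul(1200, -7)), -1)) = Mul(-20287, Pow(Add(22440, -8400), -1)) = Mul(-20287, Pow(14040, -1)) = Mul(-20287, Rational(1, 14040)) = Rational(-20287, 14040)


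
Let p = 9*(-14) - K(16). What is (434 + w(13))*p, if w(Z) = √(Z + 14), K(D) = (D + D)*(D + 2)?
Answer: -304668 - 2106*√3 ≈ -3.0832e+5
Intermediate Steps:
K(D) = 2*D*(2 + D) (K(D) = (2*D)*(2 + D) = 2*D*(2 + D))
w(Z) = √(14 + Z)
p = -702 (p = 9*(-14) - 2*16*(2 + 16) = -126 - 2*16*18 = -126 - 1*576 = -126 - 576 = -702)
(434 + w(13))*p = (434 + √(14 + 13))*(-702) = (434 + √27)*(-702) = (434 + 3*√3)*(-702) = -304668 - 2106*√3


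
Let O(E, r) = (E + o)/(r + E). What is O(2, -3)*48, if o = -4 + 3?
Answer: -48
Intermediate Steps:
o = -1
O(E, r) = (-1 + E)/(E + r) (O(E, r) = (E - 1)/(r + E) = (-1 + E)/(E + r))
O(2, -3)*48 = ((-1 + 2)/(2 - 3))*48 = (1/(-1))*48 = -1*1*48 = -1*48 = -48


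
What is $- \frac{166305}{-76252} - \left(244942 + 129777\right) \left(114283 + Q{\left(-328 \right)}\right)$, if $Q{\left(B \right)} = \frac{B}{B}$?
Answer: $- \frac{3265445096051087}{76252} \approx -4.2824 \cdot 10^{10}$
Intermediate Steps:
$Q{\left(B \right)} = 1$
$- \frac{166305}{-76252} - \left(244942 + 129777\right) \left(114283 + Q{\left(-328 \right)}\right) = - \frac{166305}{-76252} - \left(244942 + 129777\right) \left(114283 + 1\right) = \left(-166305\right) \left(- \frac{1}{76252}\right) - 374719 \cdot 114284 = \frac{166305}{76252} - 42824386196 = - \frac{3265445096051087}{76252}$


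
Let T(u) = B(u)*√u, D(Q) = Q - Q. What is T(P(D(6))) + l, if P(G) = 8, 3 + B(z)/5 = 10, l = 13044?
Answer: 13044 + 70*√2 ≈ 13143.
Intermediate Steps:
D(Q) = 0
B(z) = 35 (B(z) = -15 + 5*10 = -15 + 50 = 35)
T(u) = 35*√u
T(P(D(6))) + l = 35*√8 + 13044 = 35*(2*√2) + 13044 = 70*√2 + 13044 = 13044 + 70*√2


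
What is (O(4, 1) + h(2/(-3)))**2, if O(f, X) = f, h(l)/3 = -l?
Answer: 36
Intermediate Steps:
h(l) = -3*l (h(l) = 3*(-l) = -3*l)
(O(4, 1) + h(2/(-3)))**2 = (4 - 6/(-3))**2 = (4 - 6*(-1)/3)**2 = (4 - 3*(-2/3))**2 = (4 + 2)**2 = 6**2 = 36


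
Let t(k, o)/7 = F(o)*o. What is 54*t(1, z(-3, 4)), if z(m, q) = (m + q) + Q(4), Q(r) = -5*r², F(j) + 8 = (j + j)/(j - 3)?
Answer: 7435638/41 ≈ 1.8136e+5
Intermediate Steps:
F(j) = -8 + 2*j/(-3 + j) (F(j) = -8 + (j + j)/(j - 3) = -8 + (2*j)/(-3 + j) = -8 + 2*j/(-3 + j))
z(m, q) = -80 + m + q (z(m, q) = (m + q) - 5*4² = (m + q) - 5*16 = (m + q) - 80 = -80 + m + q)
t(k, o) = 42*o*(4 - o)/(-3 + o) (t(k, o) = 7*((6*(4 - o)/(-3 + o))*o) = 7*(6*o*(4 - o)/(-3 + o)) = 42*o*(4 - o)/(-3 + o))
54*t(1, z(-3, 4)) = 54*(42*(-80 - 3 + 4)*(4 - (-80 - 3 + 4))/(-3 + (-80 - 3 + 4))) = 54*(42*(-79)*(4 - 1*(-79))/(-3 - 79)) = 54*(42*(-79)*(4 + 79)/(-82)) = 54*(42*(-79)*(-1/82)*83) = 54*(137697/41) = 7435638/41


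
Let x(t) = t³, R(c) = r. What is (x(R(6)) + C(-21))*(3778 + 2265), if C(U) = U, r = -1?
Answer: -132946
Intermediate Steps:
R(c) = -1
(x(R(6)) + C(-21))*(3778 + 2265) = ((-1)³ - 21)*(3778 + 2265) = (-1 - 21)*6043 = -22*6043 = -132946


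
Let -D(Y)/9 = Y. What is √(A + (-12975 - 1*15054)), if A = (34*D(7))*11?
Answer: I*√51591 ≈ 227.14*I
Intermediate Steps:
D(Y) = -9*Y
A = -23562 (A = (34*(-9*7))*11 = (34*(-63))*11 = -2142*11 = -23562)
√(A + (-12975 - 1*15054)) = √(-23562 + (-12975 - 1*15054)) = √(-23562 + (-12975 - 15054)) = √(-23562 - 28029) = √(-51591) = I*√51591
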